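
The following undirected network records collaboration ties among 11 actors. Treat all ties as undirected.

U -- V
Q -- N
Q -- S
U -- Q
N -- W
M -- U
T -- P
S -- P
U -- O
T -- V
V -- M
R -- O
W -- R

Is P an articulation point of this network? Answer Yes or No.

No

Even without P, every remaining node can still reach every other (the residual graph is connected), so P is not a cut vertex.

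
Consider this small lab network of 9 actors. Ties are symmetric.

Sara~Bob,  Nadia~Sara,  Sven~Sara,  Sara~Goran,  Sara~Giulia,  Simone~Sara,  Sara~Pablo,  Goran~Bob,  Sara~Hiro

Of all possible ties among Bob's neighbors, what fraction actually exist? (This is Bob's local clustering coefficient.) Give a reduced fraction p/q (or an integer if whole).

Bob's neighbors: Goran and Sara (k = 2).
Possible neighbor pairs: C(2,2) = 1. Edges among them: Goran–Sara → e = 1.
Clustering(Bob) = 1/1.

1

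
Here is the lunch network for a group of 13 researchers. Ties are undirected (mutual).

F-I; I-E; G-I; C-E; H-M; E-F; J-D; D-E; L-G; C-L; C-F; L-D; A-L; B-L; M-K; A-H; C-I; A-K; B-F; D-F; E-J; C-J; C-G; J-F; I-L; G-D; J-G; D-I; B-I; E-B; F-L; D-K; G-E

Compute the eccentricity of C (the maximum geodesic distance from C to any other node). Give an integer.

Distances from C: A:2, B:2, D:2, E:1, F:1, G:1, H:3, I:1, J:1, K:3, L:1, M:4.
The largest is 4 (to M), so the eccentricity of C is 4.

4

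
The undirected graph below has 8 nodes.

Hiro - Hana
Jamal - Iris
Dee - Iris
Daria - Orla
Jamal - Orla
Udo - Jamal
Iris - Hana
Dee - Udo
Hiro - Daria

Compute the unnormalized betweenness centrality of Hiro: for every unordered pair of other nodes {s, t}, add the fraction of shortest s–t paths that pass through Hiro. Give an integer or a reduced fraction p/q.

7/3

Pairs whose geodesics pass through Hiro — Orla–Hana: 1/2; Dee–Daria: 1/3; Iris–Daria: 1/2; Hana–Daria: 1.
All other pairs contribute 0.
Summing the contributions gives betweenness(Hiro) = 7/3.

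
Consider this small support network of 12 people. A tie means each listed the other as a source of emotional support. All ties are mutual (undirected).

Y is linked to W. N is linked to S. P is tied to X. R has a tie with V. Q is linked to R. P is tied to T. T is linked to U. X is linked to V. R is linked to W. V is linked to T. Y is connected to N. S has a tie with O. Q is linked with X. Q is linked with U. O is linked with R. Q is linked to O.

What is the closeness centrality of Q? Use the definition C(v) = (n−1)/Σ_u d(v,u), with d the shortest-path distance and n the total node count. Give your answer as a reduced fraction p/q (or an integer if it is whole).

Distances from Q: N:3, O:1, P:2, R:1, S:2, T:2, U:1, V:2, W:2, X:1, Y:3. Sum = 20.
n = 12, so closeness = 11/20.

11/20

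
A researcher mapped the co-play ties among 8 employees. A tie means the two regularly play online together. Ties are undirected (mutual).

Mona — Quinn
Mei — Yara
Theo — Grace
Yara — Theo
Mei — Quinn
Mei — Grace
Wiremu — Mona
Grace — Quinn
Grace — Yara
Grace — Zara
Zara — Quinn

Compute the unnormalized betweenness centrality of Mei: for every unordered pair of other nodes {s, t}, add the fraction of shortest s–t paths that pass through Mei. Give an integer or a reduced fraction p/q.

3/2

Pairs whose geodesics pass through Mei — Mona–Yara: 1/2; Wiremu–Yara: 1/2; Quinn–Yara: 1/2.
All other pairs contribute 0.
Summing the contributions gives betweenness(Mei) = 3/2.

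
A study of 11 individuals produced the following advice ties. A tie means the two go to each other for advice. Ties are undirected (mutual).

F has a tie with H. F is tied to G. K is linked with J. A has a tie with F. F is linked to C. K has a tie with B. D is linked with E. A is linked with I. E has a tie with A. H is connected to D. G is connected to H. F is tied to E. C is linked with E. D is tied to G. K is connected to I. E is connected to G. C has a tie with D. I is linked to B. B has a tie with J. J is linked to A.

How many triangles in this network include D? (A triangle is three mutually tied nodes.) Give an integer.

3

D's neighbors: C, E, G, and H.
Neighbor pairs that are themselves tied: D–C–E; D–E–G; D–G–H. Each forms one triangle with D, for 3 in total.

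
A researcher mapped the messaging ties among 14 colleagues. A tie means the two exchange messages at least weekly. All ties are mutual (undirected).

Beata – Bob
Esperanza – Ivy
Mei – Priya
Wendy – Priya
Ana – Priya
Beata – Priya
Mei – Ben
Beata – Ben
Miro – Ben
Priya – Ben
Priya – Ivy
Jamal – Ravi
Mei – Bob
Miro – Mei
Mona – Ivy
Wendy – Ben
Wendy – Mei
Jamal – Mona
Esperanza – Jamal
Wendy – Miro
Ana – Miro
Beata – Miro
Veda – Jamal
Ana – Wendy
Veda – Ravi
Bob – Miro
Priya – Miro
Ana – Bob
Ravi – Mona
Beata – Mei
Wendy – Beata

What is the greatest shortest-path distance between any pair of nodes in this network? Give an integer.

6

Eccentricity of each node (its greatest distance to any other): Ana:5, Beata:5, Ben:5, Bob:6, Esperanza:4, Ivy:3, Jamal:5, Mei:5, Miro:5, Mona:4, Priya:4, Ravi:5, Veda:6, Wendy:5.
The maximum eccentricity is 6, realized for instance by the pair Bob–Veda via Bob – Miro – Priya – Ivy – Esperanza – Jamal – Veda. So the diameter is 6.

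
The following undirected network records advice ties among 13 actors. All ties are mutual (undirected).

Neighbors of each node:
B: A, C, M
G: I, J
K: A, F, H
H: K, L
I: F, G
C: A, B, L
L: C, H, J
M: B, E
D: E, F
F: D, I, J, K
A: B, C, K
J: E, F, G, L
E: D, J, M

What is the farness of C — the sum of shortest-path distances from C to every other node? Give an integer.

Distances from C: A:1, B:1, D:4, E:3, F:3, G:3, H:2, I:4, J:2, K:2, L:1, M:2.
Sum = 1 + 1 + 4 + 3 + 3 + 3 + 2 + 4 + 2 + 2 + 1 + 2 = 28.

28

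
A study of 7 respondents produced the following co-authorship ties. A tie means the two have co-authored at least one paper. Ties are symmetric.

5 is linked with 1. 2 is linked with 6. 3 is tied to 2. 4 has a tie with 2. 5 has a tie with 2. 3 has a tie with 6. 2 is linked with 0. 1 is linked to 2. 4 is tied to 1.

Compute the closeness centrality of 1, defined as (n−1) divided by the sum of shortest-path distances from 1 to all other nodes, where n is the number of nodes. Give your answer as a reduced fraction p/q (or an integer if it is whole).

Distances from 1: 0:2, 2:1, 3:2, 4:1, 5:1, 6:2. Sum = 9.
n = 7, so closeness = 6/9 = 2/3.

2/3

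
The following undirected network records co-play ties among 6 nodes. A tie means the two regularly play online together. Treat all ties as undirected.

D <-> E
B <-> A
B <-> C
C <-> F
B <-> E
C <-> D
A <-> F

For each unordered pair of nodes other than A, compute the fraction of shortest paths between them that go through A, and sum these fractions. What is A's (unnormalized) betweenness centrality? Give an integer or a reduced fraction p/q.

5/6

Pairs whose geodesics pass through A — F–E: 1/3; F–B: 1/2.
All other pairs contribute 0.
Summing the contributions gives betweenness(A) = 5/6.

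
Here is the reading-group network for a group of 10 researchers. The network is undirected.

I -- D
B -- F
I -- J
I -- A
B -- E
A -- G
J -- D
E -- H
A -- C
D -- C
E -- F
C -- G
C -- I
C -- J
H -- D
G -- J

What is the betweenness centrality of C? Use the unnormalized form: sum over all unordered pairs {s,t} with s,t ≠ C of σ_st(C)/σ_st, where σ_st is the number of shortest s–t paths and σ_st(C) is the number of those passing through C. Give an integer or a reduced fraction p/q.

17/3

Pairs whose geodesics pass through C — H–A: 1/2; H–G: 1/2; B–A: 1/2; B–G: 1/2; F–A: 1/2; F–G: 1/2; E–A: 1/2; E–G: 1/2; J–A: 1/3; A–D: 1/2; I–G: 1/3; D–G: 1/2.
All other pairs contribute 0.
Summing the contributions gives betweenness(C) = 17/3.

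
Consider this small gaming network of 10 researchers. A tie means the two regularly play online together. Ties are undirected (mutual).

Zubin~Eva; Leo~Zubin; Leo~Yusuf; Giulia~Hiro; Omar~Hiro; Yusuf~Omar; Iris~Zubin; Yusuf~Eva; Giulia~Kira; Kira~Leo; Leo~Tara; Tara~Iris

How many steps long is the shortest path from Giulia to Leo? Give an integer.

One shortest route is Giulia – Kira – Leo, which uses 2 edges, and Giulia and Leo are not directly tied, so nothing shorter exists. So d(Giulia,Leo) = 2.

2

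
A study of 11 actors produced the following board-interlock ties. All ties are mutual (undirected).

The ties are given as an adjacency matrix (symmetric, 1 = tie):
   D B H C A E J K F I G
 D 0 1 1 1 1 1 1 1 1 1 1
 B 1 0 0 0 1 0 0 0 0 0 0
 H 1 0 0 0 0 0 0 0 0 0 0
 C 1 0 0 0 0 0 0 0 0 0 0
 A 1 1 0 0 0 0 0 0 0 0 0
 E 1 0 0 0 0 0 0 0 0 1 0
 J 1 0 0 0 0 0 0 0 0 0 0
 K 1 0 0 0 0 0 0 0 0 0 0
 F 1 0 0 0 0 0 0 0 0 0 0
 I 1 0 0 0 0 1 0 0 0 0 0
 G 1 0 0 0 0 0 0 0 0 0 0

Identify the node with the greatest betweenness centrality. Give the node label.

Unnormalized betweenness of each node: A:0, B:0, C:0, D:43, E:0, F:0, G:0, H:0, I:0, J:0, K:0.
D has the largest value, 43, making it the main broker — the node through which the most shortest paths run.

D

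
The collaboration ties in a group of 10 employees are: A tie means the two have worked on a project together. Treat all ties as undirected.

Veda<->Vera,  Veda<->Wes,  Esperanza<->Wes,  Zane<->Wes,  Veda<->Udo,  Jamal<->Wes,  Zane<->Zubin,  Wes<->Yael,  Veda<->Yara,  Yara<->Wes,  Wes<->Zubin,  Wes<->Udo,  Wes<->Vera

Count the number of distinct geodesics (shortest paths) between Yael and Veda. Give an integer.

1

The shortest distance is 2, and the only length-2 path is Yael–Wes–Veda. So there is exactly 1 shortest path.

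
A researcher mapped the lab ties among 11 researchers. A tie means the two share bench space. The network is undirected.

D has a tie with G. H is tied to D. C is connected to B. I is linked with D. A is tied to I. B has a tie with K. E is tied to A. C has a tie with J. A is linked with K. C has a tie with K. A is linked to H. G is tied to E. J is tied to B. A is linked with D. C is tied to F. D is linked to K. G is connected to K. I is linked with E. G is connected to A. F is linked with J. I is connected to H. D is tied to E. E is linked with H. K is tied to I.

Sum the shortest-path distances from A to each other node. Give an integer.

Distances from A: B:2, C:2, D:1, E:1, F:3, G:1, H:1, I:1, J:3, K:1.
Sum = 2 + 2 + 1 + 1 + 3 + 1 + 1 + 1 + 3 + 1 = 16.

16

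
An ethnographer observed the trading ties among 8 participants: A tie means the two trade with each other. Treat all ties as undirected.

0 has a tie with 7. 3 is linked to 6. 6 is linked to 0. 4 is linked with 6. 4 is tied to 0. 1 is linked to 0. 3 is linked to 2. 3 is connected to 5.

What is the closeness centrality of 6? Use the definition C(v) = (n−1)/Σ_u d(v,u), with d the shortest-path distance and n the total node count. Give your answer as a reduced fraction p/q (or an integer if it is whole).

7/11

Distances from 6: 0:1, 1:2, 2:2, 3:1, 4:1, 5:2, 7:2. Sum = 11.
n = 8, so closeness = 7/11.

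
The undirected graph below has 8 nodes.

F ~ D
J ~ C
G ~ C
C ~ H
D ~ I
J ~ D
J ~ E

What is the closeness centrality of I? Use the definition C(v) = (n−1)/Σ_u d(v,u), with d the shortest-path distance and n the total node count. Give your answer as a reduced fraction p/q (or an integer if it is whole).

Distances from I: C:3, D:1, E:3, F:2, G:4, H:4, J:2. Sum = 19.
n = 8, so closeness = 7/19.

7/19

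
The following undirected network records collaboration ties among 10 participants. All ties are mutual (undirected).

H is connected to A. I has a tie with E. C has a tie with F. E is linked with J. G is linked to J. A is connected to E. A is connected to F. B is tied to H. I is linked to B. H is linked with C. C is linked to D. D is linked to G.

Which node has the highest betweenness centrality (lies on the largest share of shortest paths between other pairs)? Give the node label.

Unnormalized betweenness of each node: A:7, B:5/2, C:8, D:9/2, E:10, F:3/2, G:7/2, H:15/2, I:5/2, J:5.
E has the largest value, 10, making it the main broker — the node through which the most shortest paths run.

E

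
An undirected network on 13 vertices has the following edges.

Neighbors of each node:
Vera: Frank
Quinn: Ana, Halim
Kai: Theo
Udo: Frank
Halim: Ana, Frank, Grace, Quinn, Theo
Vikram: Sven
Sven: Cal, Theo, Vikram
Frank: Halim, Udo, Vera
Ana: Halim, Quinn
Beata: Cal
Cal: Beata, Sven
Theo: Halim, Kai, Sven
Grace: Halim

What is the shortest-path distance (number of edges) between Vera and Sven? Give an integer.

One shortest route is Vera – Frank – Halim – Theo – Sven, which uses 4 edges, and at distance 3 from Vera we only reach {Ana, Grace, Quinn, Theo}, which does not include Sven. So d(Vera,Sven) = 4.

4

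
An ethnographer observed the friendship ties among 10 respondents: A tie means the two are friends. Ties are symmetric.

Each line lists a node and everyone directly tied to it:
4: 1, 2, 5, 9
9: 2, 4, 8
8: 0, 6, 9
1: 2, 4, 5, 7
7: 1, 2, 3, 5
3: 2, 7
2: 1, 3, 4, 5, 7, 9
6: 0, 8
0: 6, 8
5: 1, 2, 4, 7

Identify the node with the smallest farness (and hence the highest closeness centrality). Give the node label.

Farness (sum of distances to all others) for each node — 0:26, 1:19, 2:14, 3:21, 4:16, 5:19, 6:26, 7:19, 8:19, 9:15.
The smallest farness is 14, for 2, so 2 has the highest closeness.

2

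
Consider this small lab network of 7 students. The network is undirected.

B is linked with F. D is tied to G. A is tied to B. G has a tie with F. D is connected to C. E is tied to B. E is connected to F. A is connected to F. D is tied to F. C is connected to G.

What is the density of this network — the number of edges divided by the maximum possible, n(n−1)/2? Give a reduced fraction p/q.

10/21

There are 10 edges and 7 nodes, so the maximum possible is C(7,2) = 21.
Density = 10/21.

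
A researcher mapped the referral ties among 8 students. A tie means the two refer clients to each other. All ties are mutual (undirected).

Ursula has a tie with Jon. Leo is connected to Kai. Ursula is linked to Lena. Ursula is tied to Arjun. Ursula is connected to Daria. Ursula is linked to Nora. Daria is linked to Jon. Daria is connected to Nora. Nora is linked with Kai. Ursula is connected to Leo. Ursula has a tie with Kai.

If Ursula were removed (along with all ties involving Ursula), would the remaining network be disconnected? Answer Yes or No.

Yes

Removing Ursula leaves {Arjun} with no path to {Daria, Jon, Kai, Leo, and Nora}, so the network splits into 3 components. Ursula is a cut vertex.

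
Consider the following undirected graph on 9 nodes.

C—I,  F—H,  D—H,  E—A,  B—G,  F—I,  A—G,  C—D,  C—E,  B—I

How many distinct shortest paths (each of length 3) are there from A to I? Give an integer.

The shortest distance is 3. The length-3 paths are: A–E–C–I; A–G–B–I.
That gives 2 distinct shortest paths.

2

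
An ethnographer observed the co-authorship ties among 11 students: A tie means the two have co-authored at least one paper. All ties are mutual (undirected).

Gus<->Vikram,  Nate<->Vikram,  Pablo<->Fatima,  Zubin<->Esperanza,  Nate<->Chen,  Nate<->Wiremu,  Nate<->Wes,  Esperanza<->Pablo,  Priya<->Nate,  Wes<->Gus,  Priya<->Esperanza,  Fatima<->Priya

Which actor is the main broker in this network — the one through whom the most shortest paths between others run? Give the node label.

Unnormalized betweenness of each node: Chen:0, Esperanza:25/2, Fatima:7/2, Gus:1/2, Nate:65/2, Pablo:1, Priya:25, Vikram:4, Wes:4, Wiremu:0, Zubin:0.
Nate has the largest value, 65/2, making it the main broker — the node through which the most shortest paths run.

Nate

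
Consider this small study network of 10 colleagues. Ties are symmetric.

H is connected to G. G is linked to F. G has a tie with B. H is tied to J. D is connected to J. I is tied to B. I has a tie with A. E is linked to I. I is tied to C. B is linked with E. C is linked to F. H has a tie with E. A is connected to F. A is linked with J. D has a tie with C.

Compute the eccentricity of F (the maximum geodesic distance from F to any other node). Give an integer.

3

Distances from F: A:1, B:2, C:1, D:2, E:3, G:1, H:2, I:2, J:2.
The largest is 3 (to E), so the eccentricity of F is 3.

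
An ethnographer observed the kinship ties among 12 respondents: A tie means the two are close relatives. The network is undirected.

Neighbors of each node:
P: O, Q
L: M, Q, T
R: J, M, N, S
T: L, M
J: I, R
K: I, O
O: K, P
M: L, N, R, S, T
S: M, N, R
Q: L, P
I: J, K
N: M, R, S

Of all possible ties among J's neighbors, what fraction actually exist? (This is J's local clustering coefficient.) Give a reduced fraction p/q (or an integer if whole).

J's neighbors: I and R (k = 2).
Possible neighbor pairs: C(2,2) = 1. Edges among them: none → e = 0.
Clustering(J) = 0/1.

0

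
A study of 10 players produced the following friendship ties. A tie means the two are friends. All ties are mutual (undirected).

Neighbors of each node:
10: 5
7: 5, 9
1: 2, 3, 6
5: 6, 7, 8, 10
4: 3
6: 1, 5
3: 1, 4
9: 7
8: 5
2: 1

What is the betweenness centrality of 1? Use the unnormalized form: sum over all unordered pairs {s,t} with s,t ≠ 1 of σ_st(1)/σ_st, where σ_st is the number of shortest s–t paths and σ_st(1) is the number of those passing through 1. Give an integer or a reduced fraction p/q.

20

Pairs whose geodesics pass through 1 — 3–10: 1; 3–9: 1; 3–6: 1; 3–2: 1; 3–8: 1; 3–5: 1; 3–7: 1; 10–4: 1; 10–2: 1; 4–9: 1; 4–6: 1; 4–2: 1; 4–8: 1; 4–5: 1 … (+6 more pairs).
All other pairs contribute 0.
Summing the contributions gives betweenness(1) = 20.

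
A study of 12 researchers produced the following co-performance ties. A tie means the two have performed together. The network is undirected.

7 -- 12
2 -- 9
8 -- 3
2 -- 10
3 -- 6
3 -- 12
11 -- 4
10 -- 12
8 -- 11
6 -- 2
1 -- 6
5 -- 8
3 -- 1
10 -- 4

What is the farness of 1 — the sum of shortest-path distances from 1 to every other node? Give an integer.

27

Distances from 1: 2:2, 3:1, 4:4, 5:3, 6:1, 7:3, 8:2, 9:3, 10:3, 11:3, 12:2.
Sum = 2 + 1 + 4 + 3 + 1 + 3 + 2 + 3 + 3 + 3 + 2 = 27.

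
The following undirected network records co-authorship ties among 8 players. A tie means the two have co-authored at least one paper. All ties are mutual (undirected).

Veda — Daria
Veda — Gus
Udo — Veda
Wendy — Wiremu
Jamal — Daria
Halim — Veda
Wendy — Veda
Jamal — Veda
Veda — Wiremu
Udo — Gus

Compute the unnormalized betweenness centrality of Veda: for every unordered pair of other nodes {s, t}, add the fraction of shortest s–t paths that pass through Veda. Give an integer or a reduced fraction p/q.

18

Pairs whose geodesics pass through Veda — Jamal–Wendy: 1; Jamal–Wiremu: 1; Jamal–Udo: 1; Jamal–Halim: 1; Jamal–Gus: 1; Wendy–Udo: 1; Wendy–Halim: 1; Wendy–Gus: 1; Wendy–Daria: 1; Wiremu–Udo: 1; Wiremu–Halim: 1; Wiremu–Gus: 1; Wiremu–Daria: 1; Udo–Halim: 1 … (+4 more pairs).
All other pairs contribute 0.
Summing the contributions gives betweenness(Veda) = 18.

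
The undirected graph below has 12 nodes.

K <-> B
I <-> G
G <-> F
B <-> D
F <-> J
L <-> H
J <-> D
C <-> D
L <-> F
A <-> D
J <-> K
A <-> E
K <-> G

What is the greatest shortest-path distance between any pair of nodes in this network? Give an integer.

6

Eccentricity of each node (its greatest distance to any other): A:5, B:5, C:5, D:4, E:6, F:4, G:5, H:6, I:6, J:3, K:4, L:5.
The maximum eccentricity is 6, realized for instance by the pair H–E via H – L – F – J – D – A – E. So the diameter is 6.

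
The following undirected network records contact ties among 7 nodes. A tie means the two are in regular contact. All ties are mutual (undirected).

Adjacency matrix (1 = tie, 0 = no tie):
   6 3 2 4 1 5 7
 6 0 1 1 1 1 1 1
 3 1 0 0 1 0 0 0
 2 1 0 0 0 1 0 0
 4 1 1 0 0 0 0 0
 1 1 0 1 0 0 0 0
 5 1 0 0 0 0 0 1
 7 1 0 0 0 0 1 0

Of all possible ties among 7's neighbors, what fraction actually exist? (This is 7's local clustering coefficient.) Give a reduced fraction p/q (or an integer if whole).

1

7's neighbors: 5 and 6 (k = 2).
Possible neighbor pairs: C(2,2) = 1. Edges among them: 5–6 → e = 1.
Clustering(7) = 1/1.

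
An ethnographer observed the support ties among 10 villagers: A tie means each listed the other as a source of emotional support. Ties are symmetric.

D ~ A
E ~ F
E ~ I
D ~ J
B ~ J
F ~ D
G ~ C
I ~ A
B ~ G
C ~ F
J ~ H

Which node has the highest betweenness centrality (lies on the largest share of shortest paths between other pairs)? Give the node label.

Unnormalized betweenness of each node: A:4, B:4, C:5, D:15, E:3, F:12, G:3, H:0, I:1, J:13.
D has the largest value, 15, making it the main broker — the node through which the most shortest paths run.

D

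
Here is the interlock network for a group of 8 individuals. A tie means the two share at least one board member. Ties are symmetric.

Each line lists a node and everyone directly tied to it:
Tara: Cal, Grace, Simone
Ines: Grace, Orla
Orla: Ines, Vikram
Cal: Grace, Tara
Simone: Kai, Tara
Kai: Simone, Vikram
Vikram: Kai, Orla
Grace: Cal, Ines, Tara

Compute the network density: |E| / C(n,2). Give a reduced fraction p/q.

9/28

There are 9 edges and 8 nodes, so the maximum possible is C(8,2) = 28.
Density = 9/28.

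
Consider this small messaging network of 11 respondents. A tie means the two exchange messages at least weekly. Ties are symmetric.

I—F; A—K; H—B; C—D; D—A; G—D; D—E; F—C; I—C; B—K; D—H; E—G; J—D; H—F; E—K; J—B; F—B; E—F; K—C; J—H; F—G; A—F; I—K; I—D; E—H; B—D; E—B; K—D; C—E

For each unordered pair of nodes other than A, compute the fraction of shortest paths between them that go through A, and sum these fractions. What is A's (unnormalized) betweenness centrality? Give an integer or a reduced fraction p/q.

Pairs whose geodesics pass through A — K–F: 1/5; F–D: 1/7.
All other pairs contribute 0.
Summing the contributions gives betweenness(A) = 12/35.

12/35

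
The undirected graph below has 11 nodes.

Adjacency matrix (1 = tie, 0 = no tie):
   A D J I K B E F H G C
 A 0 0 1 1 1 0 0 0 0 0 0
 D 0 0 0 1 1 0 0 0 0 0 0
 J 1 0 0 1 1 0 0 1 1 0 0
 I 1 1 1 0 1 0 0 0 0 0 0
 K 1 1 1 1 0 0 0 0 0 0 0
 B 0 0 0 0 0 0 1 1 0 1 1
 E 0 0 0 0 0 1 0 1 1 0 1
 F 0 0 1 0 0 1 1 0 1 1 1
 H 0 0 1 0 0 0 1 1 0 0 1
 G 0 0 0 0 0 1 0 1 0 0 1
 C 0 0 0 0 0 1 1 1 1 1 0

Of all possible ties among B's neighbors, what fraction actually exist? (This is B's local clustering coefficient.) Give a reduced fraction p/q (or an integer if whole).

5/6

B's neighbors: C, E, F, and G (k = 4).
Possible neighbor pairs: C(4,2) = 6. Edges among them: C–E, C–F, C–G, E–F, F–G → e = 5.
Clustering(B) = 5/6.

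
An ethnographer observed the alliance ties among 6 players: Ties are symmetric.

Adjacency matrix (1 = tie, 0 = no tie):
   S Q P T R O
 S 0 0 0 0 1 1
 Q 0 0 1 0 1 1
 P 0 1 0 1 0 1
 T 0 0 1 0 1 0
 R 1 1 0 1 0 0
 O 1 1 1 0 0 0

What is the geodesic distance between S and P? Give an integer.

One shortest route is S – O – P, which uses 2 edges, and S and P are not directly tied, so nothing shorter exists. So d(S,P) = 2.

2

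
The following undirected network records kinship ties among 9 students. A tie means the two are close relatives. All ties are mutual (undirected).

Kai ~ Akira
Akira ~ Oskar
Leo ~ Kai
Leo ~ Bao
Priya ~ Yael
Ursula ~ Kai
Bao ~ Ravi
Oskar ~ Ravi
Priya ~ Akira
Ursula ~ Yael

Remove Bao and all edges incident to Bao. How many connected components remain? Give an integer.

Bao's neighbors (Leo and Ravi) remain reachable from one another through other ties, so the rest of the network stays in one piece.

1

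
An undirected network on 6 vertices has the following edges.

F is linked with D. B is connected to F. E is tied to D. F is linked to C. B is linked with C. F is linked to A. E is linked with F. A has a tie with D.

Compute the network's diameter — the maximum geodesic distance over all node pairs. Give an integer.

2

Eccentricity of each node (its greatest distance to any other): A:2, B:2, C:2, D:2, E:2, F:1.
The maximum eccentricity is 2, realized for instance by the pair D–B via D – F – B. So the diameter is 2.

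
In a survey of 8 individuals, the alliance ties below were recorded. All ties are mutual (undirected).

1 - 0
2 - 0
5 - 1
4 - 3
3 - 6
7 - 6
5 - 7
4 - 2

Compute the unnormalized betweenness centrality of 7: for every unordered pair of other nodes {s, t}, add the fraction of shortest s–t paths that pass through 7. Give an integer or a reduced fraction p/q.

9/2

Pairs whose geodesics pass through 7 — 4–5: 1/2; 3–5: 1; 3–1: 1/2; 6–5: 1; 6–1: 1; 6–0: 1/2.
All other pairs contribute 0.
Summing the contributions gives betweenness(7) = 9/2.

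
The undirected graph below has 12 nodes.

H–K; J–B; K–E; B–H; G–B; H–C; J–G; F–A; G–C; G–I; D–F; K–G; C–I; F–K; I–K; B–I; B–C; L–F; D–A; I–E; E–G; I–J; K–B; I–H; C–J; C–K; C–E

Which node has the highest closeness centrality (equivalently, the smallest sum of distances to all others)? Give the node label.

Farness (sum of distances to all others) for each node — A:28, B:19, C:18, D:28, E:21, F:19, G:19, H:21, I:18, J:25, K:15, L:29.
The smallest farness is 15, for K, so K has the highest closeness.

K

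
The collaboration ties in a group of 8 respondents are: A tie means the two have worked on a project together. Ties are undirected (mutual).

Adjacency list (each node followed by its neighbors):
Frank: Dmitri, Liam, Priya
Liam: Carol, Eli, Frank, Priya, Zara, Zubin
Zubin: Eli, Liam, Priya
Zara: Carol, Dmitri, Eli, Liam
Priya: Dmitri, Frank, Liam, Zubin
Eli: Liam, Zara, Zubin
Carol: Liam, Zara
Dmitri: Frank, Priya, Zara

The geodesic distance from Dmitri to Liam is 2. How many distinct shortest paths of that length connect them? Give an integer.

The shortest distance is 2. The length-2 paths are: Dmitri–Frank–Liam; Dmitri–Priya–Liam; Dmitri–Zara–Liam.
That gives 3 distinct shortest paths.

3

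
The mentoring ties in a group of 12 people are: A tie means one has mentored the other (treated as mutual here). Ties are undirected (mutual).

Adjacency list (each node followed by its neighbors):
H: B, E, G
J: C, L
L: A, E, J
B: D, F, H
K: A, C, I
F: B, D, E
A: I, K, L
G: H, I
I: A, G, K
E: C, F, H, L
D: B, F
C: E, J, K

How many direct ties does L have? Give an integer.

3

L is directly tied to A, E, and J. That is 3 neighbors, so the degree of L is 3.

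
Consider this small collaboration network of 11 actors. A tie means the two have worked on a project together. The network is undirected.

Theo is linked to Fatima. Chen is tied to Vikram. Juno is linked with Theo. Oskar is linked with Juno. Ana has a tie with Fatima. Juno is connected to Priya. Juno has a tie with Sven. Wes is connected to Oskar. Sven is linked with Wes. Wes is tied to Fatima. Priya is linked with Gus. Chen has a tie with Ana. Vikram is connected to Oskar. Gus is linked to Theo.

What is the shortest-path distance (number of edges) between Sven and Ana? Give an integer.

3

One shortest route is Sven – Wes – Fatima – Ana, which uses 3 edges, and at distance 2 from Sven we only reach {Fatima, Oskar, Priya, Theo}, which does not include Ana. So d(Sven,Ana) = 3.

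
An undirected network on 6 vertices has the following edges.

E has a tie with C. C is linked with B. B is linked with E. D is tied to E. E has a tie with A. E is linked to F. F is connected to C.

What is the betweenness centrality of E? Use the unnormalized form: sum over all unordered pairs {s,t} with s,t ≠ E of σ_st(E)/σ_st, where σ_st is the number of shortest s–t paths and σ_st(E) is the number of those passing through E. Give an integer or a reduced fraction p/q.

15/2

Pairs whose geodesics pass through E — A–C: 1; A–D: 1; A–B: 1; A–F: 1; C–D: 1; D–B: 1; D–F: 1; B–F: 1/2.
All other pairs contribute 0.
Summing the contributions gives betweenness(E) = 15/2.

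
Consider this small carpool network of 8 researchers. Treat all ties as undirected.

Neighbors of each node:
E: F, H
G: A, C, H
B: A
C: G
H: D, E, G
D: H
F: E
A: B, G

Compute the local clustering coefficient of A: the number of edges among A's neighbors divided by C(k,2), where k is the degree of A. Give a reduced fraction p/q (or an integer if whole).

0

A's neighbors: B and G (k = 2).
Possible neighbor pairs: C(2,2) = 1. Edges among them: none → e = 0.
Clustering(A) = 0/1.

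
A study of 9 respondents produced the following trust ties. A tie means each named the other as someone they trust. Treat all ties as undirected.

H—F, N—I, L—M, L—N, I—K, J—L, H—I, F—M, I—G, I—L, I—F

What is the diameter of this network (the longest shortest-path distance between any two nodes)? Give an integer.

Eccentricity of each node (its greatest distance to any other): F:3, G:3, H:3, I:2, J:3, K:3, L:2, M:3, N:2.
The maximum eccentricity is 3, realized for instance by the pair J–H via J – L – I – H. So the diameter is 3.

3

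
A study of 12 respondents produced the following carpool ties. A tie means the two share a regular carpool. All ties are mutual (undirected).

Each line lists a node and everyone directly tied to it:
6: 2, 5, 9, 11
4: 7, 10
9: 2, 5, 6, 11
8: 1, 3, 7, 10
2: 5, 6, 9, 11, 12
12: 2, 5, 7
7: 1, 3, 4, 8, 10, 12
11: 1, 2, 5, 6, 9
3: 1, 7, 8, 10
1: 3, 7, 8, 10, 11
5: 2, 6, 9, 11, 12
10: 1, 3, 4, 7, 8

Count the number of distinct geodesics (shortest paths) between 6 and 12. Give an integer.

2

The shortest distance is 2. The length-2 paths are: 6–2–12; 6–5–12.
That gives 2 distinct shortest paths.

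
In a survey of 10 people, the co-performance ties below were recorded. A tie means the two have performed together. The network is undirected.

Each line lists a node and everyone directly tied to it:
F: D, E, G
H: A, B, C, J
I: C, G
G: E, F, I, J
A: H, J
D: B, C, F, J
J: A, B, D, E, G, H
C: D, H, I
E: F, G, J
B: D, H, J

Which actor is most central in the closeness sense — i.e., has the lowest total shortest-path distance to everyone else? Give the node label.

Farness (sum of distances to all others) for each node — A:18, B:16, C:16, D:14, E:16, F:17, G:14, H:15, I:18, J:12.
The smallest farness is 12, for J, so J has the highest closeness.

J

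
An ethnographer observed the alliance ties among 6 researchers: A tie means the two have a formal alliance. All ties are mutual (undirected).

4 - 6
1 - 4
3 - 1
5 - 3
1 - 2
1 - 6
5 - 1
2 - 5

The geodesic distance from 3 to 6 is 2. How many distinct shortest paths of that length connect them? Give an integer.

1

The shortest distance is 2, and the only length-2 path is 3–1–6. So there is exactly 1 shortest path.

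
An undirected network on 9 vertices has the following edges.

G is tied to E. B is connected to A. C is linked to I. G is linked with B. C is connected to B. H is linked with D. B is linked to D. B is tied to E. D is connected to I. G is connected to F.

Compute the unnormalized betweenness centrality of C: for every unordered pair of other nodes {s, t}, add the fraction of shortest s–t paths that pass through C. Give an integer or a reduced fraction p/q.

5/2

Pairs whose geodesics pass through C — I–B: 1/2; I–G: 1/2; I–F: 1/2; I–A: 1/2; I–E: 1/2.
All other pairs contribute 0.
Summing the contributions gives betweenness(C) = 5/2.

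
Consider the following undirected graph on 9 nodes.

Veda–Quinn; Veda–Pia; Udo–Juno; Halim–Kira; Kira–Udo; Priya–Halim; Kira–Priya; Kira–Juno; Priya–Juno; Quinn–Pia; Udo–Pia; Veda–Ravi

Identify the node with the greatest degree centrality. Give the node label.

Degrees — Halim:2, Juno:3, Kira:4, Pia:3, Priya:3, Quinn:2, Ravi:1, Udo:3, Veda:3.
The maximum is 4, attained only by Kira.

Kira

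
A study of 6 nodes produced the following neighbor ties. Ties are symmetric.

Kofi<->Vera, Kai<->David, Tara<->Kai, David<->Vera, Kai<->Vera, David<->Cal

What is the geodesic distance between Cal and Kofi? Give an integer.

One shortest route is Cal – David – Vera – Kofi, which uses 3 edges, and at distance 2 from Cal we only reach {Kai, Vera}, which does not include Kofi. So d(Cal,Kofi) = 3.

3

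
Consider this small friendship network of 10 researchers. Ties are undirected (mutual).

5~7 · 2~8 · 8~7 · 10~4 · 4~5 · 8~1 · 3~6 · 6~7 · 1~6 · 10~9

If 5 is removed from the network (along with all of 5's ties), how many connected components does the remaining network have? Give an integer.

Without 5, the remaining ties split the others into: {1, 2, 3, 6, 7, 8}; {4, 9, 10}.
That's 2 separate components.

2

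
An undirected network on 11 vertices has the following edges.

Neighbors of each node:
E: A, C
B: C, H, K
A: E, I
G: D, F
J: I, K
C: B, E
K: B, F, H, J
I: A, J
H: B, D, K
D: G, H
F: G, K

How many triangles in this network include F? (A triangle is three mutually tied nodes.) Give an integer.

0

F's neighbors are G and K, but none of them are tied to each other, so no triangle contains F.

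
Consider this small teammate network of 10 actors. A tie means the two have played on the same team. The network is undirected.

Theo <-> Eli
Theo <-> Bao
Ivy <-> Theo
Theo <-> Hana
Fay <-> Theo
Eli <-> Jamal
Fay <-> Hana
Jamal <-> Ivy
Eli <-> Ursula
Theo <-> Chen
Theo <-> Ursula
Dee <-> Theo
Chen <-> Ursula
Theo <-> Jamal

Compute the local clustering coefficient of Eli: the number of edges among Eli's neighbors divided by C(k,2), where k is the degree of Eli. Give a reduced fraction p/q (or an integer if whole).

2/3

Eli's neighbors: Jamal, Theo, and Ursula (k = 3).
Possible neighbor pairs: C(3,2) = 3. Edges among them: Jamal–Theo, Theo–Ursula → e = 2.
Clustering(Eli) = 2/3.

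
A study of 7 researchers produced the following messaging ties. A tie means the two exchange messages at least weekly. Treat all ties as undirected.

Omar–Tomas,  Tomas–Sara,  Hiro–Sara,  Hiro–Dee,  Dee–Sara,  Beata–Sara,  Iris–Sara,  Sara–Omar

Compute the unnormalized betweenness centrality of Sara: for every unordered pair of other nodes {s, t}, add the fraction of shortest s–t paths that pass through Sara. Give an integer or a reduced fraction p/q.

Pairs whose geodesics pass through Sara — Dee–Omar: 1; Dee–Beata: 1; Dee–Tomas: 1; Dee–Iris: 1; Omar–Hiro: 1; Omar–Beata: 1; Omar–Iris: 1; Hiro–Beata: 1; Hiro–Tomas: 1; Hiro–Iris: 1; Beata–Tomas: 1; Beata–Iris: 1; Tomas–Iris: 1.
All other pairs contribute 0.
Summing the contributions gives betweenness(Sara) = 13.

13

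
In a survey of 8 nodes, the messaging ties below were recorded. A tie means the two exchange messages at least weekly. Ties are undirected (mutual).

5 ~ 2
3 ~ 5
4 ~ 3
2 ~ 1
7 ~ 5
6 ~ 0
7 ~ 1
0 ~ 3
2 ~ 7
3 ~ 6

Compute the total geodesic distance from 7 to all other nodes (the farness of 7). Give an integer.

Distances from 7: 0:3, 1:1, 2:1, 3:2, 4:3, 5:1, 6:3.
Sum = 3 + 1 + 1 + 2 + 3 + 1 + 3 = 14.

14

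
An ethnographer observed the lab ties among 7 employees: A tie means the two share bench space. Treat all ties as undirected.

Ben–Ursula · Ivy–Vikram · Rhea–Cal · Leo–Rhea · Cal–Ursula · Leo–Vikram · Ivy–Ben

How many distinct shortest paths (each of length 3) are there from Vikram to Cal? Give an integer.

1

The shortest distance is 3, and the only length-3 path is Vikram–Leo–Rhea–Cal. So there is exactly 1 shortest path.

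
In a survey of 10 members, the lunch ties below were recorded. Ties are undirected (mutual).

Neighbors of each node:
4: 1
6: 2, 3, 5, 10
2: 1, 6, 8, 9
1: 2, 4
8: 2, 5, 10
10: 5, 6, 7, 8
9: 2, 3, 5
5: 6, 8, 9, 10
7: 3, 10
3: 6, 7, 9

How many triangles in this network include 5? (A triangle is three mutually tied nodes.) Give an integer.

5's neighbors: 6, 8, 9, and 10.
Neighbor pairs that are themselves tied: 5–6–10; 5–8–10. Each forms one triangle with 5, for 2 in total.

2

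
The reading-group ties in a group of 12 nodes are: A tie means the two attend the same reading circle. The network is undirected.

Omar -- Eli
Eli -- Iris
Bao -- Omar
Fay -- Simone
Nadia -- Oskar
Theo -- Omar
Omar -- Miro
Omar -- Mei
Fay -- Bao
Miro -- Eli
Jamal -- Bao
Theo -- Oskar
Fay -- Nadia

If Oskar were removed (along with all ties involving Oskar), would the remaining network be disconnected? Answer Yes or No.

No

Even without Oskar, every remaining node can still reach every other (the residual graph is connected), so Oskar is not a cut vertex.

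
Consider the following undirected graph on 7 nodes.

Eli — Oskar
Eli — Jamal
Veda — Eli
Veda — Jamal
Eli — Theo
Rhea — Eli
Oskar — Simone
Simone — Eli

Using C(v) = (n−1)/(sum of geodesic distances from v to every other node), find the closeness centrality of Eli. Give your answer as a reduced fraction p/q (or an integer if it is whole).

1

Distances from Eli: Jamal:1, Oskar:1, Rhea:1, Simone:1, Theo:1, Veda:1. Sum = 6.
n = 7, so closeness = 6/6 = 1.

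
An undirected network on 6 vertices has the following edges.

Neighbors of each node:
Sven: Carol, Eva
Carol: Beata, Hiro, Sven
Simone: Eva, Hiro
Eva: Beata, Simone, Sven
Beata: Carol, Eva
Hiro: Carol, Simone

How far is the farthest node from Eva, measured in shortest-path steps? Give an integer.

Distances from Eva: Beata:1, Carol:2, Hiro:2, Simone:1, Sven:1.
The largest is 2 (to Carol and Hiro), so the eccentricity of Eva is 2.

2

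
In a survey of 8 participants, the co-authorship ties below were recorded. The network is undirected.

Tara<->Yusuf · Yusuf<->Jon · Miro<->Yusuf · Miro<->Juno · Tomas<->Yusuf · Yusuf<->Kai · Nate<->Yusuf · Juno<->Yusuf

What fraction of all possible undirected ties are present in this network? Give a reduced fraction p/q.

2/7

There are 8 edges and 8 nodes, so the maximum possible is C(8,2) = 28.
Density = 8/28 = 2/7.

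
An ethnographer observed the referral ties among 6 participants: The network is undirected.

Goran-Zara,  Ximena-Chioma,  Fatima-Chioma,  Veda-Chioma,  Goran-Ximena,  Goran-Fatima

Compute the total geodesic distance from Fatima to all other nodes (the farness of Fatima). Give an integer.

Distances from Fatima: Chioma:1, Goran:1, Veda:2, Ximena:2, Zara:2.
Sum = 1 + 1 + 2 + 2 + 2 = 8.

8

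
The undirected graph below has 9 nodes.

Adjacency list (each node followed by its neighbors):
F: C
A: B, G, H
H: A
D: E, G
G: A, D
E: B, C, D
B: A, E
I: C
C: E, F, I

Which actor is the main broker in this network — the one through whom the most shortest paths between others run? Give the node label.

E

Unnormalized betweenness of each node: A:8, B:8, C:13, D:4, E:16, F:0, G:2, H:0, I:0.
E has the largest value, 16, making it the main broker — the node through which the most shortest paths run.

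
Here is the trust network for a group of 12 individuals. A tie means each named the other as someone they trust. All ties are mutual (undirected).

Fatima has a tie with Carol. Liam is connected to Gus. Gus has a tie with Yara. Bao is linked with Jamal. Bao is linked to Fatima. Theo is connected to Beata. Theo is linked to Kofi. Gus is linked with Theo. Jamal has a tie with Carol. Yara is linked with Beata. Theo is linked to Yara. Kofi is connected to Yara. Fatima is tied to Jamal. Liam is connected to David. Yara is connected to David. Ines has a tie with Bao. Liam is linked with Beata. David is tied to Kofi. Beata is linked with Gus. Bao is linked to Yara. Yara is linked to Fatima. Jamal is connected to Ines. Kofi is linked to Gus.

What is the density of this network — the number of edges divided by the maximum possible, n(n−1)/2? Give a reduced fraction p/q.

23/66

There are 23 edges and 12 nodes, so the maximum possible is C(12,2) = 66.
Density = 23/66.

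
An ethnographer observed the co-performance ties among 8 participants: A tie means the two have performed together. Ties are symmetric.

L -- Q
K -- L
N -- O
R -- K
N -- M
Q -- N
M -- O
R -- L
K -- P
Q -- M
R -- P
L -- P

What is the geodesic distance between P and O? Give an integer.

4

One shortest route is P – L – Q – M – O, which uses 4 edges, and at distance 3 from P we only reach {M, N}, which does not include O. So d(P,O) = 4.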